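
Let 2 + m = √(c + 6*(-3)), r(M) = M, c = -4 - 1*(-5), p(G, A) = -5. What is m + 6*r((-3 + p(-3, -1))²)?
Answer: 382 + I*√17 ≈ 382.0 + 4.1231*I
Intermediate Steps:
c = 1 (c = -4 + 5 = 1)
m = -2 + I*√17 (m = -2 + √(1 + 6*(-3)) = -2 + √(1 - 18) = -2 + √(-17) = -2 + I*√17 ≈ -2.0 + 4.1231*I)
m + 6*r((-3 + p(-3, -1))²) = (-2 + I*√17) + 6*(-3 - 5)² = (-2 + I*√17) + 6*(-8)² = (-2 + I*√17) + 6*64 = (-2 + I*√17) + 384 = 382 + I*√17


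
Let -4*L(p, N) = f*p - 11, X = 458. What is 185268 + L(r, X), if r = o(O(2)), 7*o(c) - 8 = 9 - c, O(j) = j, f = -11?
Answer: 2593873/14 ≈ 1.8528e+5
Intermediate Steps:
o(c) = 17/7 - c/7 (o(c) = 8/7 + (9 - c)/7 = 8/7 + (9/7 - c/7) = 17/7 - c/7)
r = 15/7 (r = 17/7 - ⅐*2 = 17/7 - 2/7 = 15/7 ≈ 2.1429)
L(p, N) = 11/4 + 11*p/4 (L(p, N) = -(-11*p - 11)/4 = -(-11 - 11*p)/4 = 11/4 + 11*p/4)
185268 + L(r, X) = 185268 + (11/4 + (11/4)*(15/7)) = 185268 + (11/4 + 165/28) = 185268 + 121/14 = 2593873/14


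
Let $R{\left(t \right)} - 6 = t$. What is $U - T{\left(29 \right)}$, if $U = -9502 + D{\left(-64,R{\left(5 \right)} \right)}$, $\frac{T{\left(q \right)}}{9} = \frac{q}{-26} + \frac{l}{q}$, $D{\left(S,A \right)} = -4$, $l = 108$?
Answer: $- \frac{7185227}{754} \approx -9529.5$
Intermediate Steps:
$R{\left(t \right)} = 6 + t$
$T{\left(q \right)} = \frac{972}{q} - \frac{9 q}{26}$ ($T{\left(q \right)} = 9 \left(\frac{q}{-26} + \frac{108}{q}\right) = 9 \left(q \left(- \frac{1}{26}\right) + \frac{108}{q}\right) = 9 \left(- \frac{q}{26} + \frac{108}{q}\right) = 9 \left(\frac{108}{q} - \frac{q}{26}\right) = \frac{972}{q} - \frac{9 q}{26}$)
$U = -9506$ ($U = -9502 - 4 = -9506$)
$U - T{\left(29 \right)} = -9506 - \left(\frac{972}{29} - \frac{261}{26}\right) = -9506 - \frac{17703}{754} = - \frac{7185227}{754}$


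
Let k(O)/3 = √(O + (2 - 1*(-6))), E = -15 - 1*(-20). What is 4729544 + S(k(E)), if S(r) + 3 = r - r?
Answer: 4729541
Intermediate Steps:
E = 5 (E = -15 + 20 = 5)
k(O) = 3*√(8 + O) (k(O) = 3*√(O + (2 - 1*(-6))) = 3*√(O + (2 + 6)) = 3*√(O + 8) = 3*√(8 + O))
S(r) = -3 (S(r) = -3 + (r - r) = -3 + 0 = -3)
4729544 + S(k(E)) = 4729544 - 3 = 4729541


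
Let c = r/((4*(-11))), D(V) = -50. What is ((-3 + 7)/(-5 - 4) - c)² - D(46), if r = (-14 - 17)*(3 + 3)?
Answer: 2815825/39204 ≈ 71.825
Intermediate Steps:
r = -186 (r = -31*6 = -186)
c = 93/22 (c = -186/(4*(-11)) = -186/(-44) = -186*(-1/44) = 93/22 ≈ 4.2273)
((-3 + 7)/(-5 - 4) - c)² - D(46) = ((-3 + 7)/(-5 - 4) - 1*93/22)² - 1*(-50) = (4/(-9) - 93/22)² + 50 = (4*(-⅑) - 93/22)² + 50 = (-4/9 - 93/22)² + 50 = (-925/198)² + 50 = 855625/39204 + 50 = 2815825/39204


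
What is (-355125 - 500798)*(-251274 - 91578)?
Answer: 293454912396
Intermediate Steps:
(-355125 - 500798)*(-251274 - 91578) = -855923*(-342852) = 293454912396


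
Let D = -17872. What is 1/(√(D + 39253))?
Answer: √21381/21381 ≈ 0.0068389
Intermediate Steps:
1/(√(D + 39253)) = 1/(√(-17872 + 39253)) = 1/(√21381) = √21381/21381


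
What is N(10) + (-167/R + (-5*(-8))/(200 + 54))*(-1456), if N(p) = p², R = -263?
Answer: -35198764/33401 ≈ -1053.8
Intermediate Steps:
N(10) + (-167/R + (-5*(-8))/(200 + 54))*(-1456) = 10² + (-167/(-263) + (-5*(-8))/(200 + 54))*(-1456) = 100 + (-167*(-1/263) + 40/254)*(-1456) = 100 + (167/263 + 40*(1/254))*(-1456) = 100 + (167/263 + 20/127)*(-1456) = 100 + (26469/33401)*(-1456) = 100 - 38538864/33401 = -35198764/33401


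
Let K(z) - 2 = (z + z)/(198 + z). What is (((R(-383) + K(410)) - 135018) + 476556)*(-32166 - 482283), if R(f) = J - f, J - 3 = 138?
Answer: -26748226837917/152 ≈ -1.7598e+11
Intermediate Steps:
J = 141 (J = 3 + 138 = 141)
R(f) = 141 - f
K(z) = 2 + 2*z/(198 + z) (K(z) = 2 + (z + z)/(198 + z) = 2 + (2*z)/(198 + z) = 2 + 2*z/(198 + z))
(((R(-383) + K(410)) - 135018) + 476556)*(-32166 - 482283) = ((((141 - 1*(-383)) + 4*(99 + 410)/(198 + 410)) - 135018) + 476556)*(-32166 - 482283) = ((((141 + 383) + 4*509/608) - 135018) + 476556)*(-514449) = (((524 + 4*(1/608)*509) - 135018) + 476556)*(-514449) = (((524 + 509/152) - 135018) + 476556)*(-514449) = ((80157/152 - 135018) + 476556)*(-514449) = (-20442579/152 + 476556)*(-514449) = (51993933/152)*(-514449) = -26748226837917/152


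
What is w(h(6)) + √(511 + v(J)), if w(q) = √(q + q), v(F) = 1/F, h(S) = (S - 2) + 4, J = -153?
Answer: 4 + √1329094/51 ≈ 26.605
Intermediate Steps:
h(S) = 2 + S (h(S) = (-2 + S) + 4 = 2 + S)
w(q) = √2*√q (w(q) = √(2*q) = √2*√q)
w(h(6)) + √(511 + v(J)) = √2*√(2 + 6) + √(511 + 1/(-153)) = √2*√8 + √(511 - 1/153) = √2*(2*√2) + √(78182/153) = 4 + √1329094/51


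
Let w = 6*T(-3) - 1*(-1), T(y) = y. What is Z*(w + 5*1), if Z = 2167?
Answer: -26004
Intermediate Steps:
w = -17 (w = 6*(-3) - 1*(-1) = -18 + 1 = -17)
Z*(w + 5*1) = 2167*(-17 + 5*1) = 2167*(-17 + 5) = 2167*(-12) = -26004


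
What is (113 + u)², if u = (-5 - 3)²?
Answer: 31329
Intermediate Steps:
u = 64 (u = (-8)² = 64)
(113 + u)² = (113 + 64)² = 177² = 31329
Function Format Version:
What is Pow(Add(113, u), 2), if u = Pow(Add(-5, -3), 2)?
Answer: 31329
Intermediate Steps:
u = 64 (u = Pow(-8, 2) = 64)
Pow(Add(113, u), 2) = Pow(Add(113, 64), 2) = Pow(177, 2) = 31329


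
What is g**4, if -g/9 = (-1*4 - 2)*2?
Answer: 136048896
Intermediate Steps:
g = 108 (g = -9*(-1*4 - 2)*2 = -9*(-4 - 2)*2 = -(-54)*2 = -9*(-12) = 108)
g**4 = 108**4 = 136048896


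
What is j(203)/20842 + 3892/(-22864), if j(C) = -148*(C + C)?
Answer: -181871137/59566436 ≈ -3.0532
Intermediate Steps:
j(C) = -296*C
j(203)/20842 + 3892/(-22864) = -296*203/20842 + 3892/(-22864) = -60088*1/20842 + 3892*(-1/22864) = -30044/10421 - 973/5716 = -181871137/59566436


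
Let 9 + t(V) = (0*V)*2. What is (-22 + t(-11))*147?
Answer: -4557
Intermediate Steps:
t(V) = -9 (t(V) = -9 + (0*V)*2 = -9 + 0*2 = -9 + 0 = -9)
(-22 + t(-11))*147 = (-22 - 9)*147 = -31*147 = -4557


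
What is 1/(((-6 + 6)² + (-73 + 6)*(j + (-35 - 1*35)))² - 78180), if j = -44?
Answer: 1/58260864 ≈ 1.7164e-8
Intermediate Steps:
1/(((-6 + 6)² + (-73 + 6)*(j + (-35 - 1*35)))² - 78180) = 1/(((-6 + 6)² + (-73 + 6)*(-44 + (-35 - 1*35)))² - 78180) = 1/((0² - 67*(-44 + (-35 - 35)))² - 78180) = 1/((0 - 67*(-44 - 70))² - 78180) = 1/((0 - 67*(-114))² - 78180) = 1/((0 + 7638)² - 78180) = 1/(7638² - 78180) = 1/(58339044 - 78180) = 1/58260864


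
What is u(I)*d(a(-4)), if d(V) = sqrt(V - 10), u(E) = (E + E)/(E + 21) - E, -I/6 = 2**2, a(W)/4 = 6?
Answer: 40*sqrt(14) ≈ 149.67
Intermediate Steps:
a(W) = 24 (a(W) = 4*6 = 24)
I = -24 (I = -6*2**2 = -6*4 = -24)
u(E) = -E + 2*E/(21 + E) (u(E) = (2*E)/(21 + E) - E = 2*E/(21 + E) - E = -E + 2*E/(21 + E))
d(V) = sqrt(-10 + V)
u(I)*d(a(-4)) = (-1*(-24)*(19 - 24)/(21 - 24))*sqrt(-10 + 24) = (-1*(-24)*(-5)/(-3))*sqrt(14) = (-1*(-24)*(-1/3)*(-5))*sqrt(14) = 40*sqrt(14)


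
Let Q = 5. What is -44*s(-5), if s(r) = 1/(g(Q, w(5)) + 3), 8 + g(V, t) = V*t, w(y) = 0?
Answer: 44/5 ≈ 8.8000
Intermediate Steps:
g(V, t) = -8 + V*t
s(r) = -1/5 (s(r) = 1/((-8 + 5*0) + 3) = 1/((-8 + 0) + 3) = 1/(-8 + 3) = 1/(-5) = -1/5)
-44*s(-5) = -44*(-1/5) = 44/5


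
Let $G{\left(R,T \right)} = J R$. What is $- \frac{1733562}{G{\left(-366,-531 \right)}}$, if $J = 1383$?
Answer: $\frac{96309}{28121} \approx 3.4248$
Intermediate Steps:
$G{\left(R,T \right)} = 1383 R$
$- \frac{1733562}{G{\left(-366,-531 \right)}} = - \frac{1733562}{1383 \left(-366\right)} = - \frac{1733562}{-506178} = \left(-1733562\right) \left(- \frac{1}{506178}\right) = \frac{96309}{28121}$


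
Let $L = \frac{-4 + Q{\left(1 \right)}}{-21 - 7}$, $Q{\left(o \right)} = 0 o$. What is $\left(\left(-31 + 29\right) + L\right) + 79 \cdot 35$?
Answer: $\frac{19342}{7} \approx 2763.1$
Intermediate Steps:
$Q{\left(o \right)} = 0$
$L = \frac{1}{7}$ ($L = \frac{-4 + 0}{-21 - 7} = - \frac{4}{-28} = \left(-4\right) \left(- \frac{1}{28}\right) = \frac{1}{7} \approx 0.14286$)
$\left(\left(-31 + 29\right) + L\right) + 79 \cdot 35 = \left(\left(-31 + 29\right) + \frac{1}{7}\right) + 79 \cdot 35 = \left(-2 + \frac{1}{7}\right) + 2765 = - \frac{13}{7} + 2765 = \frac{19342}{7}$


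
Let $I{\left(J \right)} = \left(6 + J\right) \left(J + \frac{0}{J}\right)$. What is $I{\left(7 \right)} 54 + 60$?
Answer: $4974$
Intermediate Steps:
$I{\left(J \right)} = J \left(6 + J\right)$ ($I{\left(J \right)} = \left(6 + J\right) \left(J + 0\right) = \left(6 + J\right) J = J \left(6 + J\right)$)
$I{\left(7 \right)} 54 + 60 = 7 \left(6 + 7\right) 54 + 60 = 7 \cdot 13 \cdot 54 + 60 = 91 \cdot 54 + 60 = 4914 + 60 = 4974$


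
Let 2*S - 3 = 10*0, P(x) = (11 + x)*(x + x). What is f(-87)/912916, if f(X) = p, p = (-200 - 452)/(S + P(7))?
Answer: -326/115712103 ≈ -2.8173e-6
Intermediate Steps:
P(x) = 2*x*(11 + x) (P(x) = (11 + x)*(2*x) = 2*x*(11 + x))
S = 3/2 (S = 3/2 + (10*0)/2 = 3/2 + (½)*0 = 3/2 + 0 = 3/2 ≈ 1.5000)
p = -1304/507 (p = (-200 - 452)/(3/2 + 2*7*(11 + 7)) = -652/(3/2 + 2*7*18) = -652/(3/2 + 252) = -652/507/2 = -652*2/507 = -1304/507 ≈ -2.5720)
f(X) = -1304/507
f(-87)/912916 = -1304/507/912916 = -1304/507*1/912916 = -326/115712103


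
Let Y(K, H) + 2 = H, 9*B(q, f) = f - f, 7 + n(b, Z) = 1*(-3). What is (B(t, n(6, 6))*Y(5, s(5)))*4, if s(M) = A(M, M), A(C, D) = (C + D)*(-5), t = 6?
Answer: 0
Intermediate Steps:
n(b, Z) = -10 (n(b, Z) = -7 + 1*(-3) = -7 - 3 = -10)
A(C, D) = -5*C - 5*D
s(M) = -10*M (s(M) = -5*M - 5*M = -10*M)
B(q, f) = 0 (B(q, f) = (f - f)/9 = (⅑)*0 = 0)
Y(K, H) = -2 + H
(B(t, n(6, 6))*Y(5, s(5)))*4 = (0*(-2 - 10*5))*4 = (0*(-2 - 50))*4 = (0*(-52))*4 = 0*4 = 0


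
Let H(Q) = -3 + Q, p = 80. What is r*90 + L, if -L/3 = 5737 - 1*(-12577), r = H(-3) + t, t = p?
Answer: -48282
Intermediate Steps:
t = 80
r = 74 (r = (-3 - 3) + 80 = -6 + 80 = 74)
L = -54942 (L = -3*(5737 - 1*(-12577)) = -3*(5737 + 12577) = -3*18314 = -54942)
r*90 + L = 74*90 - 54942 = 6660 - 54942 = -48282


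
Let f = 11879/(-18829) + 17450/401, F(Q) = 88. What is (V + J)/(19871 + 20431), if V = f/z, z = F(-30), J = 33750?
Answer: 22425097932571/26778170281104 ≈ 0.83744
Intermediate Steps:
z = 88
f = 323802571/7550429 (f = 11879*(-1/18829) + 17450*(1/401) = -11879/18829 + 17450/401 = 323802571/7550429 ≈ 42.885)
V = 323802571/664437752 (V = (323802571/7550429)/88 = (323802571/7550429)*(1/88) = 323802571/664437752 ≈ 0.48733)
(V + J)/(19871 + 20431) = (323802571/664437752 + 33750)/(19871 + 20431) = (22425097932571/664437752)/40302 = (22425097932571/664437752)*(1/40302) = 22425097932571/26778170281104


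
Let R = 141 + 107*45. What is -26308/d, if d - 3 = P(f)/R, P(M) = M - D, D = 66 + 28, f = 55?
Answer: -43460816/4943 ≈ -8792.4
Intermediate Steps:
D = 94
R = 4956 (R = 141 + 4815 = 4956)
P(M) = -94 + M (P(M) = M - 1*94 = M - 94 = -94 + M)
d = 4943/1652 (d = 3 + (-94 + 55)/4956 = 3 - 39*1/4956 = 3 - 13/1652 = 4943/1652 ≈ 2.9921)
-26308/d = -26308/4943/1652 = -26308*1652/4943 = -43460816/4943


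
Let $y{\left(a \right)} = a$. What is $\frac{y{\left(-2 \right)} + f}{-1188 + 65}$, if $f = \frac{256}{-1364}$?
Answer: $\frac{746}{382943} \approx 0.0019481$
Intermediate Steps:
$f = - \frac{64}{341}$ ($f = 256 \left(- \frac{1}{1364}\right) = - \frac{64}{341} \approx -0.18768$)
$\frac{y{\left(-2 \right)} + f}{-1188 + 65} = \frac{-2 - \frac{64}{341}}{-1188 + 65} = \frac{1}{-1123} \left(- \frac{746}{341}\right) = \left(- \frac{1}{1123}\right) \left(- \frac{746}{341}\right) = \frac{746}{382943}$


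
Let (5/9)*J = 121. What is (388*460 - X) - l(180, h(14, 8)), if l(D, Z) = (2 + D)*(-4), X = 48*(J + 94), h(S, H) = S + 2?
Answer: 821208/5 ≈ 1.6424e+5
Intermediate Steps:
h(S, H) = 2 + S
J = 1089/5 (J = (9/5)*121 = 1089/5 ≈ 217.80)
X = 74832/5 (X = 48*(1089/5 + 94) = 48*(1559/5) = 74832/5 ≈ 14966.)
l(D, Z) = -8 - 4*D
(388*460 - X) - l(180, h(14, 8)) = (388*460 - 1*74832/5) - (-8 - 4*180) = (178480 - 74832/5) - (-8 - 720) = 817568/5 - 1*(-728) = 817568/5 + 728 = 821208/5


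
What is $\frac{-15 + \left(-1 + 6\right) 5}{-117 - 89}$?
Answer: $- \frac{5}{103} \approx -0.048544$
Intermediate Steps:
$\frac{-15 + \left(-1 + 6\right) 5}{-117 - 89} = \frac{-15 + 5 \cdot 5}{-206} = - \frac{-15 + 25}{206} = \left(- \frac{1}{206}\right) 10 = - \frac{5}{103}$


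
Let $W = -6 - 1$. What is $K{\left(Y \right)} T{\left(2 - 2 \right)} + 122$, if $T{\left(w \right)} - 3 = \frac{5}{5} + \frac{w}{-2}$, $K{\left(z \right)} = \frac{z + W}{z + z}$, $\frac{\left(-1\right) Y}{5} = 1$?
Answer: $\frac{634}{5} \approx 126.8$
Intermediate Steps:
$Y = -5$ ($Y = \left(-5\right) 1 = -5$)
$W = -7$
$K{\left(z \right)} = \frac{-7 + z}{2 z}$ ($K{\left(z \right)} = \frac{z - 7}{z + z} = \frac{-7 + z}{2 z}$)
$T{\left(w \right)} = 4 - \frac{w}{2}$ ($T{\left(w \right)} = 3 + \left(\frac{5}{5} + \frac{w}{-2}\right) = 3 + \left(5 \cdot \frac{1}{5} + w \left(- \frac{1}{2}\right)\right) = 3 - \left(-1 + \frac{w}{2}\right) = 4 - \frac{w}{2}$)
$K{\left(Y \right)} T{\left(2 - 2 \right)} + 122 = \frac{-7 - 5}{2 \left(-5\right)} \left(4 - \frac{2 - 2}{2}\right) + 122 = \frac{1}{2} \left(- \frac{1}{5}\right) \left(-12\right) \left(4 - 0\right) + 122 = \frac{6 \left(4 + 0\right)}{5} + 122 = \frac{6}{5} \cdot 4 + 122 = \frac{24}{5} + 122 = \frac{634}{5}$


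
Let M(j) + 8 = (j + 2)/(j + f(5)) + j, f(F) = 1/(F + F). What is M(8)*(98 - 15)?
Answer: 8300/81 ≈ 102.47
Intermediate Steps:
f(F) = 1/(2*F)
M(j) = -8 + j + (2 + j)/(⅒ + j) (M(j) = -8 + ((j + 2)/(j + (½)/5) + j) = -8 + ((2 + j)/(j + (½)*(⅕)) + j) = -8 + ((2 + j)/(j + ⅒) + j) = -8 + ((2 + j)/(⅒ + j) + j) = -8 + (j + (2 + j)/(⅒ + j)) = -8 + j + (2 + j)/(⅒ + j))
M(8)*(98 - 15) = ((12 - 69*8 + 10*8²)/(1 + 10*8))*(98 - 15) = ((12 - 552 + 10*64)/(1 + 80))*83 = ((12 - 552 + 640)/81)*83 = ((1/81)*100)*83 = (100/81)*83 = 8300/81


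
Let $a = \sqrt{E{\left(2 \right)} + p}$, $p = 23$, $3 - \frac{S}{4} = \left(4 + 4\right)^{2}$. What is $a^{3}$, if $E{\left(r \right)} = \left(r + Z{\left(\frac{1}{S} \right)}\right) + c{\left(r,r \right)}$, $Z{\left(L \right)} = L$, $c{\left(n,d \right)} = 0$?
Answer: $\frac{6099 \sqrt{372039}}{29768} \approx 124.97$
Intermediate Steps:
$S = -244$ ($S = 12 - 4 \left(4 + 4\right)^{2} = 12 - 4 \cdot 8^{2} = 12 - 256 = -244$)
$E{\left(r \right)} = - \frac{1}{244} + r$ ($E{\left(r \right)} = \left(r + \frac{1}{-244}\right) + 0 = \left(r - \frac{1}{244}\right) + 0 = \left(- \frac{1}{244} + r\right) + 0 = - \frac{1}{244} + r$)
$a = \frac{\sqrt{372039}}{122}$ ($a = \sqrt{\left(- \frac{1}{244} + 2\right) + 23} = \sqrt{\frac{487}{244} + 23} = \sqrt{\frac{6099}{244}} = \frac{\sqrt{372039}}{122} \approx 4.9996$)
$a^{3} = \left(\frac{\sqrt{372039}}{122}\right)^{3} = \frac{6099 \sqrt{372039}}{29768}$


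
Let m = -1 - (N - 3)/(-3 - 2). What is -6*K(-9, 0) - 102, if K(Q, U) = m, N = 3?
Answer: -96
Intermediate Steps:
m = -1 (m = -1 - (3 - 3)/(-3 - 2) = -1 - 0/(-5) = -1 - 0*(-1)/5 = -1 - 1*0 = -1 + 0 = -1)
K(Q, U) = -1
-6*K(-9, 0) - 102 = -6*(-1) - 102 = 6 - 102 = -96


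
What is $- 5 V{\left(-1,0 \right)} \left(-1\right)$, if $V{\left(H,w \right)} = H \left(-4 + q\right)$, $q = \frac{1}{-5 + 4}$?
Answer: $25$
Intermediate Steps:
$q = -1$ ($q = \frac{1}{-1} = -1$)
$V{\left(H,w \right)} = - 5 H$ ($V{\left(H,w \right)} = H \left(-4 - 1\right) = H \left(-5\right) = - 5 H$)
$- 5 V{\left(-1,0 \right)} \left(-1\right) = - 5 \left(\left(-5\right) \left(-1\right)\right) \left(-1\right) = \left(-5\right) 5 \left(-1\right) = \left(-25\right) \left(-1\right) = 25$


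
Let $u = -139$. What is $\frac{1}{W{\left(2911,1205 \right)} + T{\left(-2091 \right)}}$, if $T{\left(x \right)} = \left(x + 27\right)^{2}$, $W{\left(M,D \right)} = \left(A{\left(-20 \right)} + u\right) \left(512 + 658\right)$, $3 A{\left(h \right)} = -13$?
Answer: $\frac{1}{4092396} \approx 2.4436 \cdot 10^{-7}$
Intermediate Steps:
$A{\left(h \right)} = - \frac{13}{3}$ ($A{\left(h \right)} = \frac{1}{3} \left(-13\right) = - \frac{13}{3}$)
$W{\left(M,D \right)} = -167700$ ($W{\left(M,D \right)} = \left(- \frac{13}{3} - 139\right) \left(512 + 658\right) = \left(- \frac{430}{3}\right) 1170 = -167700$)
$T{\left(x \right)} = \left(27 + x\right)^{2}$
$\frac{1}{W{\left(2911,1205 \right)} + T{\left(-2091 \right)}} = \frac{1}{-167700 + \left(27 - 2091\right)^{2}} = \frac{1}{-167700 + \left(-2064\right)^{2}} = \frac{1}{-167700 + 4260096} = \frac{1}{4092396}$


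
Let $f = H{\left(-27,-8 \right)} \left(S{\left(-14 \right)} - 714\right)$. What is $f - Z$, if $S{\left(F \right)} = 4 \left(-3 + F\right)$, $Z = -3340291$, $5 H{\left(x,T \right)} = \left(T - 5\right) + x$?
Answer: $3346547$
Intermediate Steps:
$H{\left(x,T \right)} = -1 + \frac{T}{5} + \frac{x}{5}$ ($H{\left(x,T \right)} = \frac{\left(T - 5\right) + x}{5} = \frac{\left(-5 + T\right) + x}{5} = \frac{-5 + T + x}{5} = -1 + \frac{T}{5} + \frac{x}{5}$)
$S{\left(F \right)} = -12 + 4 F$
$f = 6256$ ($f = \left(-1 + \frac{1}{5} \left(-8\right) + \frac{1}{5} \left(-27\right)\right) \left(\left(-12 + 4 \left(-14\right)\right) - 714\right) = \left(-1 - \frac{8}{5} - \frac{27}{5}\right) \left(\left(-12 - 56\right) - 714\right) = - 8 \left(-68 - 714\right) = \left(-8\right) \left(-782\right) = 6256$)
$f - Z = 6256 - -3340291 = 6256 + 3340291 = 3346547$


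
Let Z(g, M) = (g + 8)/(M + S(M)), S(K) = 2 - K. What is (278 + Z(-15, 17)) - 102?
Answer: 345/2 ≈ 172.50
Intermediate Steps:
Z(g, M) = 4 + g/2 (Z(g, M) = (g + 8)/(M + (2 - M)) = (8 + g)/2 = (8 + g)*(½) = 4 + g/2)
(278 + Z(-15, 17)) - 102 = (278 + (4 + (½)*(-15))) - 102 = (278 + (4 - 15/2)) - 102 = (278 - 7/2) - 102 = 549/2 - 102 = 345/2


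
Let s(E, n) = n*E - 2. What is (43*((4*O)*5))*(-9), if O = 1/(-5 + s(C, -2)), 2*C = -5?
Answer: 3870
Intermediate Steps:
C = -5/2 (C = (½)*(-5) = -5/2 ≈ -2.5000)
s(E, n) = -2 + E*n (s(E, n) = E*n - 2 = -2 + E*n)
O = -½ (O = 1/(-5 + (-2 - 5/2*(-2))) = 1/(-5 + (-2 + 5)) = 1/(-5 + 3) = 1/(-2) = -½ ≈ -0.50000)
(43*((4*O)*5))*(-9) = (43*((4*(-½))*5))*(-9) = (43*(-2*5))*(-9) = (43*(-10))*(-9) = -430*(-9) = 3870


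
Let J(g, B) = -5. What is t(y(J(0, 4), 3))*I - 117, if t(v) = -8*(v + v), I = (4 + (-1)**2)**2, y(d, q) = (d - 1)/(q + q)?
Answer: 283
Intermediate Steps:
y(d, q) = (-1 + d)/(2*q) (y(d, q) = (-1 + d)/((2*q)) = (-1 + d)*(1/(2*q)) = (-1 + d)/(2*q))
I = 25 (I = (4 + 1)**2 = 5**2 = 25)
t(v) = -16*v
t(y(J(0, 4), 3))*I - 117 = -8*(-1 - 5)/3*25 - 117 = -8*(-6)/3*25 - 117 = -16*(-1)*25 - 117 = 16*25 - 117 = 400 - 117 = 283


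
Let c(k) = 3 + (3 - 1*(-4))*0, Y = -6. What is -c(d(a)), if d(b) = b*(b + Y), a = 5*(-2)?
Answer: -3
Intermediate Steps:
a = -10
d(b) = b*(-6 + b) (d(b) = b*(b - 6) = b*(-6 + b))
c(k) = 3 (c(k) = 3 + (3 + 4)*0 = 3 + 7*0 = 3 + 0 = 3)
-c(d(a)) = -1*3 = -3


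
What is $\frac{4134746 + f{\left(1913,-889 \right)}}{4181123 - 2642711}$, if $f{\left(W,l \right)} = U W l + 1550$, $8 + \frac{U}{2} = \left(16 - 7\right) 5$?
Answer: $- \frac{20285387}{256402} \approx -79.116$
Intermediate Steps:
$U = 74$ ($U = -16 + 2 \left(16 - 7\right) 5 = -16 + 2 \cdot 9 \cdot 5 = -16 + 2 \cdot 45 = -16 + 90 = 74$)
$f{\left(W,l \right)} = 1550 + 74 W l$ ($f{\left(W,l \right)} = 74 W l + 1550 = 1550 + 74 W l$)
$\frac{4134746 + f{\left(1913,-889 \right)}}{4181123 - 2642711} = \frac{4134746 + \left(1550 + 74 \cdot 1913 \left(-889\right)\right)}{4181123 - 2642711} = \frac{4134746 + \left(1550 - 125848618\right)}{1538412} = \left(4134746 - 125847068\right) \frac{1}{1538412} = \left(-121712322\right) \frac{1}{1538412} = - \frac{20285387}{256402}$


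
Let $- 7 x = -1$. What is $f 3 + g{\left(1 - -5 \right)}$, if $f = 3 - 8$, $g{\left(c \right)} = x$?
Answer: $- \frac{104}{7} \approx -14.857$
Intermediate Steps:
$x = \frac{1}{7}$ ($x = \left(- \frac{1}{7}\right) \left(-1\right) = \frac{1}{7} \approx 0.14286$)
$g{\left(c \right)} = \frac{1}{7}$
$f = -5$ ($f = 3 - 8 = -5$)
$f 3 + g{\left(1 - -5 \right)} = \left(-5\right) 3 + \frac{1}{7} = -15 + \frac{1}{7} = - \frac{104}{7}$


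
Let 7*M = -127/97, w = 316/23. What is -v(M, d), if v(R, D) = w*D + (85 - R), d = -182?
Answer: 37720282/15617 ≈ 2415.3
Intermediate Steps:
w = 316/23 (w = 316*(1/23) = 316/23 ≈ 13.739)
M = -127/679 (M = (-127/97)/7 = (-127*1/97)/7 = (1/7)*(-127/97) = -127/679 ≈ -0.18704)
v(R, D) = 85 - R + 316*D/23 (v(R, D) = 316*D/23 + (85 - R) = 85 - R + 316*D/23)
-v(M, d) = -(85 - 1*(-127/679) + (316/23)*(-182)) = -(85 + 127/679 - 57512/23) = -1*(-37720282/15617) = 37720282/15617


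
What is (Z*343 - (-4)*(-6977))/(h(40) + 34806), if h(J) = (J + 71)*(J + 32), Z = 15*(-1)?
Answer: -33053/42798 ≈ -0.77230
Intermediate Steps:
Z = -15
h(J) = (32 + J)*(71 + J) (h(J) = (71 + J)*(32 + J) = (32 + J)*(71 + J))
(Z*343 - (-4)*(-6977))/(h(40) + 34806) = (-15*343 - (-4)*(-6977))/((2272 + 40² + 103*40) + 34806) = (-5145 - 1*27908)/((2272 + 1600 + 4120) + 34806) = (-5145 - 27908)/(7992 + 34806) = -33053/42798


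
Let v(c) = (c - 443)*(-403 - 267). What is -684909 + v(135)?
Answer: -478549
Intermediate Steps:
v(c) = 296810 - 670*c (v(c) = (-443 + c)*(-670) = 296810 - 670*c)
-684909 + v(135) = -684909 + (296810 - 670*135) = -684909 + (296810 - 90450) = -684909 + 206360 = -478549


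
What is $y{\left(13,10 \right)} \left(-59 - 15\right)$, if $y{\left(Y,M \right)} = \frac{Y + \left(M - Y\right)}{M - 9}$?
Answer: $-740$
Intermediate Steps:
$y{\left(Y,M \right)} = \frac{M}{-9 + M}$
$y{\left(13,10 \right)} \left(-59 - 15\right) = \frac{10}{-9 + 10} \left(-59 - 15\right) = \frac{10}{1} \left(-74\right) = 10 \cdot 1 \left(-74\right) = 10 \left(-74\right) = -740$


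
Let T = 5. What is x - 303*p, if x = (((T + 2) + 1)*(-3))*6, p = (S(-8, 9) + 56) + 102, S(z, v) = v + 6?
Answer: -52563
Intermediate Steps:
S(z, v) = 6 + v
p = 173 (p = ((6 + 9) + 56) + 102 = (15 + 56) + 102 = 71 + 102 = 173)
x = -144 (x = (((5 + 2) + 1)*(-3))*6 = ((7 + 1)*(-3))*6 = (8*(-3))*6 = -24*6 = -144)
x - 303*p = -144 - 303*173 = -144 - 52419 = -52563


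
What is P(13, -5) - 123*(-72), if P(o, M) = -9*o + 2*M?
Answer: 8729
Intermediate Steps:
P(13, -5) - 123*(-72) = (-9*13 + 2*(-5)) - 123*(-72) = (-117 - 10) + 8856 = -127 + 8856 = 8729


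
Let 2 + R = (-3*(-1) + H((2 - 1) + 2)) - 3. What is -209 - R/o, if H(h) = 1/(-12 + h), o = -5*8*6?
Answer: -451459/2160 ≈ -209.01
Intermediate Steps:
o = -240 (o = -40*6 = -240)
R = -19/9 (R = -2 + ((-3*(-1) + 1/(-12 + ((2 - 1) + 2))) - 3) = -2 + ((3 + 1/(-12 + (1 + 2))) - 3) = -2 + ((3 + 1/(-12 + 3)) - 3) = -2 + ((3 + 1/(-9)) - 3) = -2 + ((3 - ⅑) - 3) = -2 + (26/9 - 3) = -2 - ⅑ = -19/9 ≈ -2.1111)
-209 - R/o = -209 - (-19)/(9*(-240)) = -209 - (-19)*(-1)/(9*240) = -209 - 1*19/2160 = -209 - 19/2160 = -451459/2160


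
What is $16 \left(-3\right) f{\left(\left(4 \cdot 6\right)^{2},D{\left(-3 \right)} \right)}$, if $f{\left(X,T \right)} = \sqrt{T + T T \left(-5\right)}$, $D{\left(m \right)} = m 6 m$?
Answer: $- 144 i \sqrt{1614} \approx - 5785.1 i$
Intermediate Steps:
$D{\left(m \right)} = 6 m^{2}$ ($D{\left(m \right)} = 6 m m = 6 m^{2}$)
$f{\left(X,T \right)} = \sqrt{T - 5 T^{2}}$ ($f{\left(X,T \right)} = \sqrt{T + T^{2} \left(-5\right)} = \sqrt{T - 5 T^{2}}$)
$16 \left(-3\right) f{\left(\left(4 \cdot 6\right)^{2},D{\left(-3 \right)} \right)} = 16 \left(-3\right) \sqrt{6 \left(-3\right)^{2} \left(1 - 5 \cdot 6 \left(-3\right)^{2}\right)} = - 48 \sqrt{6 \cdot 9 \left(1 - 5 \cdot 6 \cdot 9\right)} = - 48 \sqrt{54 \left(1 - 270\right)} = - 48 \sqrt{54 \left(-269\right)} = - 48 \sqrt{-14526} = - 48 \cdot 3 i \sqrt{1614} = - 144 i \sqrt{1614}$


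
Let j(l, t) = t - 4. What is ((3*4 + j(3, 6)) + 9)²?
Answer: 529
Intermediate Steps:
j(l, t) = -4 + t
((3*4 + j(3, 6)) + 9)² = ((3*4 + (-4 + 6)) + 9)² = ((12 + 2) + 9)² = (14 + 9)² = 23² = 529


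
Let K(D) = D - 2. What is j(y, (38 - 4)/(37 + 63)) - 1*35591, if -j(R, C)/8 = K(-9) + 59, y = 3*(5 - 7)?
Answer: -35975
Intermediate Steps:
K(D) = -2 + D
y = -6 (y = 3*(-2) = -6)
j(R, C) = -384 (j(R, C) = -8*((-2 - 9) + 59) = -8*(-11 + 59) = -8*48 = -384)
j(y, (38 - 4)/(37 + 63)) - 1*35591 = -384 - 1*35591 = -384 - 35591 = -35975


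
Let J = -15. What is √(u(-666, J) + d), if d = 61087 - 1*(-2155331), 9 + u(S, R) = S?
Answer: √2215743 ≈ 1488.5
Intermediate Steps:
u(S, R) = -9 + S
d = 2216418 (d = 61087 + 2155331 = 2216418)
√(u(-666, J) + d) = √((-9 - 666) + 2216418) = √(-675 + 2216418) = √2215743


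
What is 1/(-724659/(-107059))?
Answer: 107059/724659 ≈ 0.14774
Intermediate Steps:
1/(-724659/(-107059)) = 1/(-724659*(-1)/107059) = 1/(-1*(-724659/107059)) = 1/(724659/107059) = 107059/724659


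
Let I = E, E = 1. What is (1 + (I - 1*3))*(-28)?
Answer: 28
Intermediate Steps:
I = 1
(1 + (I - 1*3))*(-28) = (1 + (1 - 1*3))*(-28) = (1 + (1 - 3))*(-28) = (1 - 2)*(-28) = -1*(-28) = 28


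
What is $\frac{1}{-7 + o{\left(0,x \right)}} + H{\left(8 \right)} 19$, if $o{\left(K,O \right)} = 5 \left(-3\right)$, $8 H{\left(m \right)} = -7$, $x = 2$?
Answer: $- \frac{1467}{88} \approx -16.67$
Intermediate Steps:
$H{\left(m \right)} = - \frac{7}{8}$ ($H{\left(m \right)} = \frac{1}{8} \left(-7\right) = - \frac{7}{8}$)
$o{\left(K,O \right)} = -15$
$\frac{1}{-7 + o{\left(0,x \right)}} + H{\left(8 \right)} 19 = \frac{1}{-7 - 15} - \frac{133}{8} = \frac{1}{-22} - \frac{133}{8} = - \frac{1}{22} - \frac{133}{8} = - \frac{1467}{88}$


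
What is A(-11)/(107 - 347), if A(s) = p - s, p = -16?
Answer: 1/48 ≈ 0.020833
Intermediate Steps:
A(s) = -16 - s
A(-11)/(107 - 347) = (-16 - 1*(-11))/(107 - 347) = (-16 + 11)/(-240) = -5*(-1/240) = 1/48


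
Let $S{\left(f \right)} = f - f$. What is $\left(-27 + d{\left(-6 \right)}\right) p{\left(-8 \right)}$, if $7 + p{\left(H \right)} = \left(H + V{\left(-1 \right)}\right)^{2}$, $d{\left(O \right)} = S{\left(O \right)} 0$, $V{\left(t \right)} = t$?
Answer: $-1998$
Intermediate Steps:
$S{\left(f \right)} = 0$
$d{\left(O \right)} = 0$ ($d{\left(O \right)} = 0 \cdot 0 = 0$)
$p{\left(H \right)} = -7 + \left(-1 + H\right)^{2}$ ($p{\left(H \right)} = -7 + \left(H - 1\right)^{2} = -7 + \left(-1 + H\right)^{2}$)
$\left(-27 + d{\left(-6 \right)}\right) p{\left(-8 \right)} = \left(-27 + 0\right) \left(-7 + \left(-1 - 8\right)^{2}\right) = - 27 \left(-7 + \left(-9\right)^{2}\right) = - 27 \left(-7 + 81\right) = \left(-27\right) 74 = -1998$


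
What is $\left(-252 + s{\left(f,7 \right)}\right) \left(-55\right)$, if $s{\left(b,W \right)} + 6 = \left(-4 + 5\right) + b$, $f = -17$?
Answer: $15070$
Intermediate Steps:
$s{\left(b,W \right)} = -5 + b$ ($s{\left(b,W \right)} = -6 + \left(\left(-4 + 5\right) + b\right) = -6 + \left(1 + b\right) = -5 + b$)
$\left(-252 + s{\left(f,7 \right)}\right) \left(-55\right) = \left(-252 - 22\right) \left(-55\right) = \left(-274\right) \left(-55\right) = 15070$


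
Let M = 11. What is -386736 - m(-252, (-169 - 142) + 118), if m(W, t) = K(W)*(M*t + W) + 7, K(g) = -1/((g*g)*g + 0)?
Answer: -6189051320569/16003008 ≈ -3.8674e+5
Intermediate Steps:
K(g) = -1/g³ (K(g) = -1/(g²*g + 0) = -1/(g³ + 0) = -1/(g³) = -1/g³)
m(W, t) = 7 - (W + 11*t)/W³ (m(W, t) = (-1/W³)*(11*t + W) + 7 = (-1/W³)*(W + 11*t) + 7 = -(W + 11*t)/W³ + 7 = 7 - (W + 11*t)/W³)
-386736 - m(-252, (-169 - 142) + 118) = -386736 - (-1*(-252) - 11*((-169 - 142) + 118) + 7*(-252)³)/(-252)³ = -386736 - (-1)*(252 - 11*(-311 + 118) + 7*(-16003008))/16003008 = -386736 - (-1)*(252 - 11*(-193) - 112021056)/16003008 = -386736 - (-1)*(252 + 2123 - 112021056)/16003008 = -386736 - (-1)*(-112018681)/16003008 = -386736 - 1*112018681/16003008 = -386736 - 112018681/16003008 = -6189051320569/16003008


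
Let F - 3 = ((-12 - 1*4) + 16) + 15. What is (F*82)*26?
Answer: 38376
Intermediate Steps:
F = 18 (F = 3 + (((-12 - 1*4) + 16) + 15) = 3 + (((-12 - 4) + 16) + 15) = 3 + ((-16 + 16) + 15) = 3 + (0 + 15) = 3 + 15 = 18)
(F*82)*26 = (18*82)*26 = 1476*26 = 38376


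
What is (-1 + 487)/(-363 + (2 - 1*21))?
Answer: -243/191 ≈ -1.2723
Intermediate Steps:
(-1 + 487)/(-363 + (2 - 1*21)) = 486/(-363 + (2 - 21)) = 486/(-363 - 19) = 486/(-382) = 486*(-1/382) = -243/191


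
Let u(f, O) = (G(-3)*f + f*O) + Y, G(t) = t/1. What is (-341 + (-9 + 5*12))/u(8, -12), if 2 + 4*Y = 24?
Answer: 580/229 ≈ 2.5328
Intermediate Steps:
Y = 11/2 (Y = -1/2 + (1/4)*24 = -1/2 + 6 = 11/2 ≈ 5.5000)
G(t) = t (G(t) = t*1 = t)
u(f, O) = 11/2 - 3*f + O*f (u(f, O) = (-3*f + f*O) + 11/2 = (-3*f + O*f) + 11/2 = 11/2 - 3*f + O*f)
(-341 + (-9 + 5*12))/u(8, -12) = (-341 + (-9 + 5*12))/(11/2 - 3*8 - 12*8) = (-341 + (-9 + 60))/(11/2 - 24 - 96) = (-341 + 51)/(-229/2) = -290*(-2/229) = 580/229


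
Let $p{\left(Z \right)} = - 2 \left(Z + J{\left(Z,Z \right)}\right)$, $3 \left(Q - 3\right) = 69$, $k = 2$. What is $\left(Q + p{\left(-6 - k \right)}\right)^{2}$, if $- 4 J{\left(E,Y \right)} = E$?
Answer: $1444$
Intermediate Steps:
$Q = 26$ ($Q = 3 + \frac{1}{3} \cdot 69 = 3 + 23 = 26$)
$J{\left(E,Y \right)} = - \frac{E}{4}$
$p{\left(Z \right)} = - \frac{3 Z}{2}$ ($p{\left(Z \right)} = - 2 \left(Z - \frac{Z}{4}\right) = - 2 \frac{3 Z}{4} = - \frac{3 Z}{2}$)
$\left(Q + p{\left(-6 - k \right)}\right)^{2} = \left(26 - \frac{3 \left(-6 - 2\right)}{2}\right)^{2} = \left(26 - -12\right)^{2} = \left(26 + 12\right)^{2} = 38^{2} = 1444$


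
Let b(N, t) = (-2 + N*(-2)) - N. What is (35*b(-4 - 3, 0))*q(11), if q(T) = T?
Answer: 7315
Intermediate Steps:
b(N, t) = -2 - 3*N (b(N, t) = (-2 - 2*N) - N = -2 - 3*N)
(35*b(-4 - 3, 0))*q(11) = (35*(-2 - 3*(-4 - 3)))*11 = (35*(-2 - 3*(-7)))*11 = (35*(-2 + 21))*11 = (35*19)*11 = 665*11 = 7315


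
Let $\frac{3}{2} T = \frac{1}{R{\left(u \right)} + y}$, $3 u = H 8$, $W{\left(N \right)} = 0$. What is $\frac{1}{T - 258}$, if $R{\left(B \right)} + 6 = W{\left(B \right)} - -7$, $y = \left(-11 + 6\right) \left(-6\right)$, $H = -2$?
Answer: $- \frac{93}{23992} \approx -0.0038763$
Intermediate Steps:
$y = 30$ ($y = \left(-5\right) \left(-6\right) = 30$)
$u = - \frac{16}{3}$ ($u = \frac{\left(-2\right) 8}{3} = \frac{1}{3} \left(-16\right) = - \frac{16}{3} \approx -5.3333$)
$R{\left(B \right)} = 1$ ($R{\left(B \right)} = -6 + \left(0 - -7\right) = -6 + \left(0 + 7\right) = -6 + 7 = 1$)
$T = \frac{2}{93}$ ($T = \frac{2}{3 \left(1 + 30\right)} = \frac{2}{3 \cdot 31} = \frac{2}{3} \cdot \frac{1}{31} = \frac{2}{93} \approx 0.021505$)
$\frac{1}{T - 258} = \frac{1}{\frac{2}{93} - 258} = \frac{1}{- \frac{23992}{93}} = - \frac{93}{23992}$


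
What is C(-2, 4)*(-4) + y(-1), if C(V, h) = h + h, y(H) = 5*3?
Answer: -17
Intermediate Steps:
y(H) = 15
C(V, h) = 2*h
C(-2, 4)*(-4) + y(-1) = (2*4)*(-4) + 15 = 8*(-4) + 15 = -32 + 15 = -17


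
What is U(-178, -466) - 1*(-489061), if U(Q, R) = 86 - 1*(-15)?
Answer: 489162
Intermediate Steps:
U(Q, R) = 101 (U(Q, R) = 86 + 15 = 101)
U(-178, -466) - 1*(-489061) = 101 - 1*(-489061) = 101 + 489061 = 489162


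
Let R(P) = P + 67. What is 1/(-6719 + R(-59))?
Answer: -1/6711 ≈ -0.00014901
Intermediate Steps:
R(P) = 67 + P
1/(-6719 + R(-59)) = 1/(-6719 + (67 - 59)) = 1/(-6719 + 8) = 1/(-6711) = -1/6711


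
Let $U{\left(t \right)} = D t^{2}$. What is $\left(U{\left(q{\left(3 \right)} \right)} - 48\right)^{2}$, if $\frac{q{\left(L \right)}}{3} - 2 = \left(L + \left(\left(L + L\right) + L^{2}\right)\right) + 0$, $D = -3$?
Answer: $117679104$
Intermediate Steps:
$q{\left(L \right)} = 6 + 3 L^{2} + 9 L$ ($q{\left(L \right)} = 6 + 3 \left(\left(L + \left(\left(L + L\right) + L^{2}\right)\right) + 0\right) = 6 + 3 \left(\left(L + \left(2 L + L^{2}\right)\right) + 0\right) = 6 + 3 \left(\left(L + \left(L^{2} + 2 L\right)\right) + 0\right) = 6 + 3 \left(\left(L^{2} + 3 L\right) + 0\right) = 6 + 3 \left(L^{2} + 3 L\right) = 6 + \left(3 L^{2} + 9 L\right) = 6 + 3 L^{2} + 9 L$)
$U{\left(t \right)} = - 3 t^{2}$
$\left(U{\left(q{\left(3 \right)} \right)} - 48\right)^{2} = \left(- 3 \left(6 + 3 \cdot 3^{2} + 9 \cdot 3\right)^{2} - 48\right)^{2} = \left(- 3 \left(6 + 3 \cdot 9 + 27\right)^{2} - 48\right)^{2} = \left(- 3 \left(6 + 27 + 27\right)^{2} - 48\right)^{2} = \left(- 3 \cdot 60^{2} - 48\right)^{2} = \left(\left(-3\right) 3600 - 48\right)^{2} = \left(-10800 - 48\right)^{2} = \left(-10848\right)^{2} = 117679104$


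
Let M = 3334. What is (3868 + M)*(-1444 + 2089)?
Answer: 4645290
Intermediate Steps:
(3868 + M)*(-1444 + 2089) = (3868 + 3334)*(-1444 + 2089) = 7202*645 = 4645290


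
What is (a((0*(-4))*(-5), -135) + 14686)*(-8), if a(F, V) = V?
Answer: -116408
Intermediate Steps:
(a((0*(-4))*(-5), -135) + 14686)*(-8) = (-135 + 14686)*(-8) = 14551*(-8) = -116408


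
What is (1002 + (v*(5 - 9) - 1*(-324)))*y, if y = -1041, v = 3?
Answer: -1367874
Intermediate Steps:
(1002 + (v*(5 - 9) - 1*(-324)))*y = (1002 + (3*(5 - 9) - 1*(-324)))*(-1041) = (1002 + (3*(-4) + 324))*(-1041) = (1002 + (-12 + 324))*(-1041) = (1002 + 312)*(-1041) = 1314*(-1041) = -1367874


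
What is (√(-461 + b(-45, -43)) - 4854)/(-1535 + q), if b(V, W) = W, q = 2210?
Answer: -1618/225 + 2*I*√14/225 ≈ -7.1911 + 0.033259*I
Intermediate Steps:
(√(-461 + b(-45, -43)) - 4854)/(-1535 + q) = (√(-461 - 43) - 4854)/(-1535 + 2210) = (√(-504) - 4854)/675 = (6*I*√14 - 4854)*(1/675) = (-4854 + 6*I*√14)*(1/675) = -1618/225 + 2*I*√14/225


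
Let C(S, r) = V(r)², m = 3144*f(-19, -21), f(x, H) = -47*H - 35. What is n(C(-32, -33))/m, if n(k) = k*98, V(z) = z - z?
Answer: 0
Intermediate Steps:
f(x, H) = -35 - 47*H
V(z) = 0
m = 2993088 (m = 3144*(-35 - 47*(-21)) = 3144*(-35 + 987) = 3144*952 = 2993088)
C(S, r) = 0 (C(S, r) = 0² = 0)
n(k) = 98*k
n(C(-32, -33))/m = (98*0)/2993088 = 0*(1/2993088) = 0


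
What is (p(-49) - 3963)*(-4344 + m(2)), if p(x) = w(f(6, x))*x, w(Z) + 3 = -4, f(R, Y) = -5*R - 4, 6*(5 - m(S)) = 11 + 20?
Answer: 47177650/3 ≈ 1.5726e+7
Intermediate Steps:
m(S) = -⅙ (m(S) = 5 - (11 + 20)/6 = 5 - ⅙*31 = 5 - 31/6 = -⅙)
f(R, Y) = -4 - 5*R
w(Z) = -7 (w(Z) = -3 - 4 = -7)
p(x) = -7*x
(p(-49) - 3963)*(-4344 + m(2)) = (-7*(-49) - 3963)*(-4344 - ⅙) = (343 - 3963)*(-26065/6) = -3620*(-26065/6) = 47177650/3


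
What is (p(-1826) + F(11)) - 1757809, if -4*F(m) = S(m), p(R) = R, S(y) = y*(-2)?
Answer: -3519259/2 ≈ -1.7596e+6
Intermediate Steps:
S(y) = -2*y
F(m) = m/2 (F(m) = -(-1)*m/2 = m/2)
(p(-1826) + F(11)) - 1757809 = (-1826 + (½)*11) - 1757809 = (-1826 + 11/2) - 1757809 = -3641/2 - 1757809 = -3519259/2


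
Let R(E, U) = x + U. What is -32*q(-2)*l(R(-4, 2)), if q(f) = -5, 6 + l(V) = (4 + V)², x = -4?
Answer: -320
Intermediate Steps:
R(E, U) = -4 + U
l(V) = -6 + (4 + V)²
-32*q(-2)*l(R(-4, 2)) = -(-160)*(-6 + (4 + (-4 + 2))²) = -(-160)*(-6 + (4 - 2)²) = -(-160)*(-6 + 2²) = -(-160)*(-6 + 4) = -(-160)*(-2) = -32*10 = -320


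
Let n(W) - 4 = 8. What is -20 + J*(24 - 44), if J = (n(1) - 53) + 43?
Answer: -60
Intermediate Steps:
n(W) = 12 (n(W) = 4 + 8 = 12)
J = 2 (J = (12 - 53) + 43 = -41 + 43 = 2)
-20 + J*(24 - 44) = -20 + 2*(24 - 44) = -20 + 2*(-20) = -20 - 40 = -60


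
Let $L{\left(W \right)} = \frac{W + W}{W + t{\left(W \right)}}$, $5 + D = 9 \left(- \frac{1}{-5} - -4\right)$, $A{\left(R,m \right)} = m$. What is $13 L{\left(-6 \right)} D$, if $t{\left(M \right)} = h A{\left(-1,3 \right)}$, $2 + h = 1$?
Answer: $\frac{8528}{15} \approx 568.53$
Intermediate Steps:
$h = -1$ ($h = -2 + 1 = -1$)
$t{\left(M \right)} = -3$ ($t{\left(M \right)} = \left(-1\right) 3 = -3$)
$D = \frac{164}{5}$ ($D = -5 + 9 \left(- \frac{1}{-5} - -4\right) = -5 + 9 \left(\left(-1\right) \left(- \frac{1}{5}\right) + 4\right) = -5 + 9 \left(\frac{1}{5} + 4\right) = -5 + 9 \cdot \frac{21}{5} = -5 + \frac{189}{5} = \frac{164}{5} \approx 32.8$)
$L{\left(W \right)} = \frac{2 W}{-3 + W}$ ($L{\left(W \right)} = \frac{W + W}{W - 3} = \frac{2 W}{-3 + W}$)
$13 L{\left(-6 \right)} D = 13 \cdot 2 \left(-6\right) \frac{1}{-3 - 6} \cdot \frac{164}{5} = 13 \cdot 2 \left(-6\right) \frac{1}{-9} \cdot \frac{164}{5} = 13 \cdot 2 \left(-6\right) \left(- \frac{1}{9}\right) \frac{164}{5} = 13 \cdot \frac{4}{3} \cdot \frac{164}{5} = \frac{52}{3} \cdot \frac{164}{5} = \frac{8528}{15}$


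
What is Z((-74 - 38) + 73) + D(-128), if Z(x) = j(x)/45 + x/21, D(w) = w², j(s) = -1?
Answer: 5160368/315 ≈ 16382.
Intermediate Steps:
Z(x) = -1/45 + x/21
Z((-74 - 38) + 73) + D(-128) = (-1/45 + ((-74 - 38) + 73)/21) + (-128)² = (-1/45 + (-112 + 73)/21) + 16384 = (-1/45 + (1/21)*(-39)) + 16384 = (-1/45 - 13/7) + 16384 = -592/315 + 16384 = 5160368/315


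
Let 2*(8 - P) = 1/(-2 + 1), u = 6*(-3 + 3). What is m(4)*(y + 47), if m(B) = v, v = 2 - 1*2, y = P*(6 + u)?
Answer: 0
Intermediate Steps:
u = 0 (u = 6*0 = 0)
P = 17/2 (P = 8 - 1/(2*(-2 + 1)) = 8 - 1/2/(-1) = 8 - 1/2*(-1) = 8 + 1/2 = 17/2 ≈ 8.5000)
y = 51 (y = 17*(6 + 0)/2 = (17/2)*6 = 51)
v = 0 (v = 2 - 2 = 0)
m(B) = 0
m(4)*(y + 47) = 0*(51 + 47) = 0*98 = 0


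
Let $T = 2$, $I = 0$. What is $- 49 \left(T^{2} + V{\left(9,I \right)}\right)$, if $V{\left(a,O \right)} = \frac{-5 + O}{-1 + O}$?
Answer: $-441$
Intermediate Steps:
$V{\left(a,O \right)} = \frac{-5 + O}{-1 + O}$
$- 49 \left(T^{2} + V{\left(9,I \right)}\right) = - 49 \left(2^{2} + \frac{-5 + 0}{-1 + 0}\right) = - 49 \left(4 + \frac{1}{-1} \left(-5\right)\right) = - 49 \left(4 - -5\right) = - 49 \left(4 + 5\right) = \left(-49\right) 9 = -441$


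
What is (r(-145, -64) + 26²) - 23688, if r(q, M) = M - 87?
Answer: -23163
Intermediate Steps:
r(q, M) = -87 + M
(r(-145, -64) + 26²) - 23688 = ((-87 - 64) + 26²) - 23688 = (-151 + 676) - 23688 = 525 - 23688 = -23163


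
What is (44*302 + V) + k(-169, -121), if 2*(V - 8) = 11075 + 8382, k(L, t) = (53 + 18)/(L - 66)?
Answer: 10821373/470 ≈ 23024.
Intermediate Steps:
k(L, t) = 71/(-66 + L)
V = 19473/2 (V = 8 + (11075 + 8382)/2 = 8 + (1/2)*19457 = 8 + 19457/2 = 19473/2 ≈ 9736.5)
(44*302 + V) + k(-169, -121) = (44*302 + 19473/2) + 71/(-66 - 169) = (13288 + 19473/2) + 71/(-235) = 46049/2 + 71*(-1/235) = 46049/2 - 71/235 = 10821373/470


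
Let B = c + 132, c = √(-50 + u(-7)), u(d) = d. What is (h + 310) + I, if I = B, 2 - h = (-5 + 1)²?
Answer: 428 + I*√57 ≈ 428.0 + 7.5498*I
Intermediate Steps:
c = I*√57 (c = √(-50 - 7) = √(-57) = I*√57 ≈ 7.5498*I)
B = 132 + I*√57 (B = I*√57 + 132 = 132 + I*√57 ≈ 132.0 + 7.5498*I)
h = -14 (h = 2 - (-5 + 1)² = 2 - 1*(-4)² = 2 - 1*16 = 2 - 16 = -14)
I = 132 + I*√57 ≈ 132.0 + 7.5498*I
(h + 310) + I = (-14 + 310) + (132 + I*√57) = 296 + (132 + I*√57) = 428 + I*√57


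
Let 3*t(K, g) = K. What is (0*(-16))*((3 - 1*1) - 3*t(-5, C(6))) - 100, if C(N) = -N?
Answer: -100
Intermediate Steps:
t(K, g) = K/3
(0*(-16))*((3 - 1*1) - 3*t(-5, C(6))) - 100 = (0*(-16))*((3 - 1*1) - (-5)) - 100 = 0*((3 - 1) - 3*(-5/3)) - 100 = 0*(2 + 5) - 100 = 0*7 - 100 = 0 - 100 = -100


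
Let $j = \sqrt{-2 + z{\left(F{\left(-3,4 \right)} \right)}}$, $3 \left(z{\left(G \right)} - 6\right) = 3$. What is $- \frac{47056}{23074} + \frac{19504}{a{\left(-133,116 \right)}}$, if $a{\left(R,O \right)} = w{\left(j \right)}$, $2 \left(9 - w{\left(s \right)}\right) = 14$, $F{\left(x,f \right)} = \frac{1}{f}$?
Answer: $\frac{112485296}{11537} \approx 9750.0$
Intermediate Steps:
$z{\left(G \right)} = 7$ ($z{\left(G \right)} = 6 + \frac{1}{3} \cdot 3 = 6 + 1 = 7$)
$j = \sqrt{5}$ ($j = \sqrt{-2 + 7} = \sqrt{5} \approx 2.2361$)
$w{\left(s \right)} = 2$ ($w{\left(s \right)} = 9 - 7 = 2$)
$a{\left(R,O \right)} = 2$
$- \frac{47056}{23074} + \frac{19504}{a{\left(-133,116 \right)}} = - \frac{47056}{23074} + \frac{19504}{2} = \left(-47056\right) \frac{1}{23074} + 19504 \cdot \frac{1}{2} = - \frac{23528}{11537} + 9752 = \frac{112485296}{11537}$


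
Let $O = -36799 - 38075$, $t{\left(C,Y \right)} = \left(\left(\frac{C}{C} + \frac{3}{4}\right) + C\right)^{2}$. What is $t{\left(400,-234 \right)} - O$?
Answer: $\frac{3780433}{16} \approx 2.3628 \cdot 10^{5}$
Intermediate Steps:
$t{\left(C,Y \right)} = \left(\frac{7}{4} + C\right)^{2}$ ($t{\left(C,Y \right)} = \left(\left(1 + 3 \cdot \frac{1}{4}\right) + C\right)^{2} = \left(\left(1 + \frac{3}{4}\right) + C\right)^{2} = \left(\frac{7}{4} + C\right)^{2}$)
$O = -74874$ ($O = -36799 - 38075 = -74874$)
$t{\left(400,-234 \right)} - O = \frac{\left(7 + 4 \cdot 400\right)^{2}}{16} - -74874 = \frac{\left(7 + 1600\right)^{2}}{16} + 74874 = \frac{1607^{2}}{16} + 74874 = \frac{1}{16} \cdot 2582449 + 74874 = \frac{2582449}{16} + 74874 = \frac{3780433}{16}$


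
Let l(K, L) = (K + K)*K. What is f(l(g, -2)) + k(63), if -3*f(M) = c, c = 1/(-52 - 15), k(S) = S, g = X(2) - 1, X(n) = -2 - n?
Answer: 12664/201 ≈ 63.005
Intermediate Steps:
g = -5 (g = (-2 - 1*2) - 1 = (-2 - 2) - 1 = -4 - 1 = -5)
c = -1/67 (c = 1/(-67) = -1/67 ≈ -0.014925)
l(K, L) = 2*K² (l(K, L) = (2*K)*K = 2*K²)
f(M) = 1/201 (f(M) = -⅓*(-1/67) = 1/201)
f(l(g, -2)) + k(63) = 1/201 + 63 = 12664/201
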